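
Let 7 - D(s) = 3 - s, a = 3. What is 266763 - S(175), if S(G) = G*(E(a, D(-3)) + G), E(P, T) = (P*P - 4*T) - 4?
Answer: 235963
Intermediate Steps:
D(s) = 4 + s (D(s) = 7 - (3 - s) = 7 + (-3 + s) = 4 + s)
E(P, T) = -4 + P**2 - 4*T (E(P, T) = (P**2 - 4*T) - 4 = -4 + P**2 - 4*T)
S(G) = G*(1 + G) (S(G) = G*((-4 + 3**2 - 4*(4 - 3)) + G) = G*((-4 + 9 - 4*1) + G) = G*((-4 + 9 - 4) + G) = G*(1 + G))
266763 - S(175) = 266763 - 175*(1 + 175) = 266763 - 175*176 = 266763 - 1*30800 = 266763 - 30800 = 235963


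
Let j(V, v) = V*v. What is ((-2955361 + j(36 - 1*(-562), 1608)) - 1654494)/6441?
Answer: -3648271/6441 ≈ -566.41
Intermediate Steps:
((-2955361 + j(36 - 1*(-562), 1608)) - 1654494)/6441 = ((-2955361 + (36 - 1*(-562))*1608) - 1654494)/6441 = ((-2955361 + (36 + 562)*1608) - 1654494)*(1/6441) = ((-2955361 + 598*1608) - 1654494)*(1/6441) = ((-2955361 + 961584) - 1654494)*(1/6441) = (-1993777 - 1654494)*(1/6441) = -3648271*1/6441 = -3648271/6441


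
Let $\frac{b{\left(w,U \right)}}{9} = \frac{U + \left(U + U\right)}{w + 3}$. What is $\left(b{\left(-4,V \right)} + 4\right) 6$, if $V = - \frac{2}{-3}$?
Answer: $-84$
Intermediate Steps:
$V = \frac{2}{3}$ ($V = \left(-2\right) \left(- \frac{1}{3}\right) = \frac{2}{3} \approx 0.66667$)
$b{\left(w,U \right)} = \frac{27 U}{3 + w}$ ($b{\left(w,U \right)} = 9 \frac{U + \left(U + U\right)}{w + 3} = 9 \frac{U + 2 U}{3 + w} = 9 \frac{3 U}{3 + w} = \frac{27 U}{3 + w}$)
$\left(b{\left(-4,V \right)} + 4\right) 6 = \left(27 \cdot \frac{2}{3} \frac{1}{3 - 4} + 4\right) 6 = \left(27 \cdot \frac{2}{3} \frac{1}{-1} + 4\right) 6 = \left(27 \cdot \frac{2}{3} \left(-1\right) + 4\right) 6 = \left(-18 + 4\right) 6 = \left(-14\right) 6 = -84$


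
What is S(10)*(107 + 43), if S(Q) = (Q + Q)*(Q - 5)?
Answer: 15000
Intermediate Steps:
S(Q) = 2*Q*(-5 + Q) (S(Q) = (2*Q)*(-5 + Q) = 2*Q*(-5 + Q))
S(10)*(107 + 43) = (2*10*(-5 + 10))*(107 + 43) = (2*10*5)*150 = 100*150 = 15000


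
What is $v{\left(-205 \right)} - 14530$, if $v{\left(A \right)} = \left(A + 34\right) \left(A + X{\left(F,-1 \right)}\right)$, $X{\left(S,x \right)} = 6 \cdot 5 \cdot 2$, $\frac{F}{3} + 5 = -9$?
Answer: $10265$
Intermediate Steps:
$F = -42$ ($F = -15 + 3 \left(-9\right) = -15 - 27 = -42$)
$X{\left(S,x \right)} = 60$ ($X{\left(S,x \right)} = 30 \cdot 2 = 60$)
$v{\left(A \right)} = \left(34 + A\right) \left(60 + A\right)$ ($v{\left(A \right)} = \left(A + 34\right) \left(A + 60\right) = \left(34 + A\right) \left(60 + A\right)$)
$v{\left(-205 \right)} - 14530 = \left(2040 + \left(-205\right)^{2} + 94 \left(-205\right)\right) - 14530 = \left(2040 + 42025 - 19270\right) - 14530 = 24795 - 14530 = 10265$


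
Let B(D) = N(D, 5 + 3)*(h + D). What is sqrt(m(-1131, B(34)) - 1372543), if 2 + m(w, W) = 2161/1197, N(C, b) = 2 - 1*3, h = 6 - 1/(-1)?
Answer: 2*I*sqrt(54627562283)/399 ≈ 1171.6*I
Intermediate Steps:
h = 7 (h = 6 - 1*(-1) = 6 + 1 = 7)
N(C, b) = -1 (N(C, b) = 2 - 3 = -1)
B(D) = -7 - D (B(D) = -(7 + D) = -7 - D)
m(w, W) = -233/1197 (m(w, W) = -2 + 2161/1197 = -233/1197)
sqrt(m(-1131, B(34)) - 1372543) = sqrt(-233/1197 - 1372543) = sqrt(-1642934204/1197) = 2*I*sqrt(54627562283)/399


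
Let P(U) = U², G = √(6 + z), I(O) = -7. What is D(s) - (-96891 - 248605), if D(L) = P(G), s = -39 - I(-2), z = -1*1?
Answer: 345501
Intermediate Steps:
z = -1
G = √5 (G = √(6 - 1) = √5 ≈ 2.2361)
s = -32 (s = -39 - 1*(-7) = -39 + 7 = -32)
D(L) = 5 (D(L) = (√5)² = 5)
D(s) - (-96891 - 248605) = 5 - (-96891 - 248605) = 5 - 1*(-345496) = 5 + 345496 = 345501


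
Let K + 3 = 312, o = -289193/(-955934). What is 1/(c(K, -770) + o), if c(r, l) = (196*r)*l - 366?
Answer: -955934/44579643400171 ≈ -2.1443e-8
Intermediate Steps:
o = 289193/955934 (o = -289193*(-1/955934) = 289193/955934 ≈ 0.30252)
K = 309 (K = -3 + 312 = 309)
c(r, l) = -366 + 196*l*r (c(r, l) = 196*l*r - 366 = -366 + 196*l*r)
1/(c(K, -770) + o) = 1/((-366 + 196*(-770)*309) + 289193/955934) = 1/((-366 - 46634280) + 289193/955934) = 1/(-46634646 + 289193/955934) = 1/(-44579643400171/955934) = -955934/44579643400171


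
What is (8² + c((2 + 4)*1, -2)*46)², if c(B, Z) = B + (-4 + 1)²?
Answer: 568516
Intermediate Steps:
c(B, Z) = 9 + B (c(B, Z) = B + (-3)² = B + 9 = 9 + B)
(8² + c((2 + 4)*1, -2)*46)² = (8² + (9 + (2 + 4)*1)*46)² = (64 + (9 + 6*1)*46)² = (64 + (9 + 6)*46)² = (64 + 15*46)² = (64 + 690)² = 754² = 568516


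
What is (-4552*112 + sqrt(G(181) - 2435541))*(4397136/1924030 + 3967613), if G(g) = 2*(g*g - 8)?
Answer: -1945949988215427712/962015 + 3816905418763*I*sqrt(2370035)/962015 ≈ -2.0228e+12 + 6.1081e+9*I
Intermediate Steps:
G(g) = -16 + 2*g**2 (G(g) = 2*(g**2 - 8) = 2*(-8 + g**2) = -16 + 2*g**2)
(-4552*112 + sqrt(G(181) - 2435541))*(4397136/1924030 + 3967613) = (-4552*112 + sqrt((-16 + 2*181**2) - 2435541))*(4397136/1924030 + 3967613) = (-509824 + sqrt((-16 + 2*32761) - 2435541))*(4397136*(1/1924030) + 3967613) = (-509824 + sqrt((-16 + 65522) - 2435541))*(2198568/962015 + 3967613) = (-509824 + sqrt(65506 - 2435541))*(3816905418763/962015) = (-509824 + sqrt(-2370035))*(3816905418763/962015) = (-509824 + I*sqrt(2370035))*(3816905418763/962015) = -1945949988215427712/962015 + 3816905418763*I*sqrt(2370035)/962015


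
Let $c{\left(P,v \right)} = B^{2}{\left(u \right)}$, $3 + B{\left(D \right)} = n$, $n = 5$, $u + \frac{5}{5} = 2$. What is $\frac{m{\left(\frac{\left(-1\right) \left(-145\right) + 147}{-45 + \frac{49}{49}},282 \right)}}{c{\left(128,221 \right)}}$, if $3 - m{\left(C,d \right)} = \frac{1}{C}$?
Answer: $\frac{115}{146} \approx 0.78767$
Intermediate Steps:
$u = 1$ ($u = -1 + 2 = 1$)
$B{\left(D \right)} = 2$ ($B{\left(D \right)} = -3 + 5 = 2$)
$c{\left(P,v \right)} = 4$ ($c{\left(P,v \right)} = 2^{2} = 4$)
$m{\left(C,d \right)} = 3 - \frac{1}{C}$
$\frac{m{\left(\frac{\left(-1\right) \left(-145\right) + 147}{-45 + \frac{49}{49}},282 \right)}}{c{\left(128,221 \right)}} = \frac{3 - \frac{1}{\left(\left(-1\right) \left(-145\right) + 147\right) \frac{1}{-45 + \frac{49}{49}}}}{4} = \left(3 - \frac{1}{\left(145 + 147\right) \frac{1}{-45 + 49 \cdot \frac{1}{49}}}\right) \frac{1}{4} = \left(3 - \frac{1}{292 \frac{1}{-45 + 1}}\right) \frac{1}{4} = \left(3 - \frac{1}{292 \frac{1}{-44}}\right) \frac{1}{4} = \left(3 - \frac{1}{292 \left(- \frac{1}{44}\right)}\right) \frac{1}{4} = \left(3 - \frac{1}{- \frac{73}{11}}\right) \frac{1}{4} = \left(3 - - \frac{11}{73}\right) \frac{1}{4} = \left(3 + \frac{11}{73}\right) \frac{1}{4} = \frac{230}{73} \cdot \frac{1}{4} = \frac{115}{146}$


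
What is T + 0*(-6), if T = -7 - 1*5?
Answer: -12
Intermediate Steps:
T = -12 (T = -7 - 5 = -12)
T + 0*(-6) = -12 + 0*(-6) = -12 + 0 = -12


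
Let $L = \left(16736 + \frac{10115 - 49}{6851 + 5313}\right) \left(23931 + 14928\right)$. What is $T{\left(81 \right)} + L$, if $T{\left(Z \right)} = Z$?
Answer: $\frac{3955589640357}{6082} \approx 6.5038 \cdot 10^{8}$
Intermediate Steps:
$L = \frac{3955589147715}{6082}$ ($L = \left(16736 + \frac{10066}{12164}\right) 38859 = \left(16736 + 10066 \cdot \frac{1}{12164}\right) 38859 = \left(16736 + \frac{5033}{6082}\right) 38859 = \frac{101793385}{6082} \cdot 38859 = \frac{3955589147715}{6082} \approx 6.5038 \cdot 10^{8}$)
$T{\left(81 \right)} + L = 81 + \frac{3955589147715}{6082} = \frac{3955589640357}{6082}$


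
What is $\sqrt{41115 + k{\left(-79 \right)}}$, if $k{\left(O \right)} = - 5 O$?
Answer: $\sqrt{41510} \approx 203.74$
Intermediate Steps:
$\sqrt{41115 + k{\left(-79 \right)}} = \sqrt{41115 - -395} = \sqrt{41115 + 395} = \sqrt{41510}$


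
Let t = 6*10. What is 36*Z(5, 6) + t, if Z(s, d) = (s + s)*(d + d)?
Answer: 4380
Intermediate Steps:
Z(s, d) = 4*d*s (Z(s, d) = (2*s)*(2*d) = 4*d*s)
t = 60
36*Z(5, 6) + t = 36*(4*6*5) + 60 = 36*120 + 60 = 4320 + 60 = 4380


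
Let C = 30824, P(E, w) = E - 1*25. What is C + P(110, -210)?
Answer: 30909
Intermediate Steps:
P(E, w) = -25 + E (P(E, w) = E - 25 = -25 + E)
C + P(110, -210) = 30824 + (-25 + 110) = 30824 + 85 = 30909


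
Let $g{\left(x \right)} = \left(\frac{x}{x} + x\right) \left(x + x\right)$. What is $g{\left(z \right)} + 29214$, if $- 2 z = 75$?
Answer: $\frac{63903}{2} \approx 31952.0$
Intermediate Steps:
$z = - \frac{75}{2}$ ($z = \left(- \frac{1}{2}\right) 75 = - \frac{75}{2} \approx -37.5$)
$g{\left(x \right)} = 2 x \left(1 + x\right)$ ($g{\left(x \right)} = \left(1 + x\right) 2 x = 2 x \left(1 + x\right)$)
$g{\left(z \right)} + 29214 = 2 \left(- \frac{75}{2}\right) \left(1 - \frac{75}{2}\right) + 29214 = 2 \left(- \frac{75}{2}\right) \left(- \frac{73}{2}\right) + 29214 = \frac{5475}{2} + 29214 = \frac{63903}{2}$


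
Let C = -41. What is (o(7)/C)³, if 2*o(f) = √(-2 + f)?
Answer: -5*√5/551368 ≈ -2.0277e-5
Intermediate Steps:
o(f) = √(-2 + f)/2
(o(7)/C)³ = ((√(-2 + 7)/2)/(-41))³ = ((√5/2)*(-1/41))³ = (-√5/82)³ = -5*√5/551368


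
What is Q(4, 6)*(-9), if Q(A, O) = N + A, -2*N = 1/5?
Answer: -351/10 ≈ -35.100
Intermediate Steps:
N = -⅒ (N = -½/5 = -½*⅕ = -⅒ ≈ -0.10000)
Q(A, O) = -⅒ + A
Q(4, 6)*(-9) = (-⅒ + 4)*(-9) = (39/10)*(-9) = -351/10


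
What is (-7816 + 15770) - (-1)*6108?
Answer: 14062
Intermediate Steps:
(-7816 + 15770) - (-1)*6108 = 7954 - 1*(-6108) = 7954 + 6108 = 14062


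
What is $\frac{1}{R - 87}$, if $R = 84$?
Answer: $- \frac{1}{3} \approx -0.33333$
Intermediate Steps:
$\frac{1}{R - 87} = \frac{1}{84 - 87} = \frac{1}{-3} = - \frac{1}{3}$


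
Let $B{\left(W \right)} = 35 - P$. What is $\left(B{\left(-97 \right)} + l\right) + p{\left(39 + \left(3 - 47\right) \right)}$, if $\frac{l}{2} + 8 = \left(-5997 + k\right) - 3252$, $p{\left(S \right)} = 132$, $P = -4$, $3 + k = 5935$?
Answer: $-6479$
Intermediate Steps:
$k = 5932$ ($k = -3 + 5935 = 5932$)
$l = -6650$ ($l = -16 + 2 \left(\left(-5997 + 5932\right) - 3252\right) = -16 + 2 \left(-65 - 3252\right) = -16 + 2 \left(-3317\right) = -16 - 6634 = -6650$)
$B{\left(W \right)} = 39$ ($B{\left(W \right)} = 35 - -4 = 35 + 4 = 39$)
$\left(B{\left(-97 \right)} + l\right) + p{\left(39 + \left(3 - 47\right) \right)} = \left(39 - 6650\right) + 132 = -6611 + 132 = -6479$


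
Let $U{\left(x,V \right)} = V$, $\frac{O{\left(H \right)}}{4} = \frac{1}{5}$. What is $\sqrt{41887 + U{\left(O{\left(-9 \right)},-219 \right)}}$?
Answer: $2 \sqrt{10417} \approx 204.13$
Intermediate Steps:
$O{\left(H \right)} = \frac{4}{5}$
$\sqrt{41887 + U{\left(O{\left(-9 \right)},-219 \right)}} = \sqrt{41887 - 219} = \sqrt{41668} = 2 \sqrt{10417}$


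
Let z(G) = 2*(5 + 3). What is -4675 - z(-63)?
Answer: -4691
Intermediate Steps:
z(G) = 16 (z(G) = 2*8 = 16)
-4675 - z(-63) = -4675 - 1*16 = -4675 - 16 = -4691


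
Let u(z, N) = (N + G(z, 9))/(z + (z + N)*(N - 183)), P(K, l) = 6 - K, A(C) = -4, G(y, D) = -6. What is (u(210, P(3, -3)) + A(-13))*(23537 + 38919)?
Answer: -1587600292/6355 ≈ -2.4982e+5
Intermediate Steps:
u(z, N) = (-6 + N)/(z + (-183 + N)*(N + z)) (u(z, N) = (N - 6)/(z + (z + N)*(N - 183)) = (-6 + N)/(z + (N + z)*(-183 + N)) = (-6 + N)/(z + (-183 + N)*(N + z)))
(u(210, P(3, -3)) + A(-13))*(23537 + 38919) = ((-6 + (6 - 1*3))/((6 - 1*3)² - 183*(6 - 1*3) - 182*210 + (6 - 1*3)*210) - 4)*(23537 + 38919) = ((-6 + (6 - 3))/((6 - 3)² - 183*(6 - 3) - 38220 + (6 - 3)*210) - 4)*62456 = ((-6 + 3)/(3² - 183*3 - 38220 + 3*210) - 4)*62456 = (-3/(9 - 549 - 38220 + 630) - 4)*62456 = (-3/(-38130) - 4)*62456 = (-1/38130*(-3) - 4)*62456 = (1/12710 - 4)*62456 = -50839/12710*62456 = -1587600292/6355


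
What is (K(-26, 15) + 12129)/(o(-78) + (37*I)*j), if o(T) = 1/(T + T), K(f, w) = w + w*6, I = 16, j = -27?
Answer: -1908504/2493505 ≈ -0.76539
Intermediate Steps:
K(f, w) = 7*w (K(f, w) = w + 6*w = 7*w)
o(T) = 1/(2*T)
(K(-26, 15) + 12129)/(o(-78) + (37*I)*j) = (7*15 + 12129)/((1/2)/(-78) + (37*16)*(-27)) = (105 + 12129)/((1/2)*(-1/78) + 592*(-27)) = 12234/(-1/156 - 15984) = 12234/(-2493505/156) = 12234*(-156/2493505) = -1908504/2493505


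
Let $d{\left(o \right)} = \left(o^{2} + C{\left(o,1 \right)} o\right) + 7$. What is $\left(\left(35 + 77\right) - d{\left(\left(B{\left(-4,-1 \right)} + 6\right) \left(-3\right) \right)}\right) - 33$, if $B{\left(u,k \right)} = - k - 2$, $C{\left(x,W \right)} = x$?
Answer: $-378$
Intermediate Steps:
$B{\left(u,k \right)} = -2 - k$
$d{\left(o \right)} = 7 + 2 o^{2}$ ($d{\left(o \right)} = \left(o^{2} + o o\right) + 7 = \left(o^{2} + o^{2}\right) + 7 = 2 o^{2} + 7 = 7 + 2 o^{2}$)
$\left(\left(35 + 77\right) - d{\left(\left(B{\left(-4,-1 \right)} + 6\right) \left(-3\right) \right)}\right) - 33 = \left(\left(35 + 77\right) - \left(7 + 2 \left(\left(\left(-2 - -1\right) + 6\right) \left(-3\right)\right)^{2}\right)\right) - 33 = \left(112 - \left(7 + 2 \left(\left(\left(-2 + 1\right) + 6\right) \left(-3\right)\right)^{2}\right)\right) - 33 = \left(112 - \left(7 + 2 \left(\left(-1 + 6\right) \left(-3\right)\right)^{2}\right)\right) - 33 = \left(112 - \left(7 + 2 \left(5 \left(-3\right)\right)^{2}\right)\right) - 33 = \left(112 - \left(7 + 2 \left(-15\right)^{2}\right)\right) - 33 = \left(112 - \left(7 + 2 \cdot 225\right)\right) - 33 = \left(112 - \left(7 + 450\right)\right) - 33 = \left(112 - 457\right) - 33 = -345 - 33 = -378$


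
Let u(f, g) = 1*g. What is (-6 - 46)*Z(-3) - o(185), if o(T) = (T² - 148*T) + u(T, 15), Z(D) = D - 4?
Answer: -6496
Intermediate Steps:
Z(D) = -4 + D
u(f, g) = g
o(T) = 15 + T² - 148*T (o(T) = (T² - 148*T) + 15 = 15 + T² - 148*T)
(-6 - 46)*Z(-3) - o(185) = (-6 - 46)*(-4 - 3) - (15 + 185² - 148*185) = -52*(-7) - (15 + 34225 - 27380) = 364 - 1*6860 = 364 - 6860 = -6496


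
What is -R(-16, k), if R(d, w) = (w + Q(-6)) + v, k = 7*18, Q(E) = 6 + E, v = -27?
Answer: -99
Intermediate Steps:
k = 126
R(d, w) = -27 + w (R(d, w) = (w + (6 - 6)) - 27 = (w + 0) - 27 = w - 27 = -27 + w)
-R(-16, k) = -(-27 + 126) = -1*99 = -99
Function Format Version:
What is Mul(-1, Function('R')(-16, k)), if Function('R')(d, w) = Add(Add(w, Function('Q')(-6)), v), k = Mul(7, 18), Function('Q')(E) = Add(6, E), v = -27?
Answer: -99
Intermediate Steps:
k = 126
Function('R')(d, w) = Add(-27, w) (Function('R')(d, w) = Add(Add(w, Add(6, -6)), -27) = Add(Add(w, 0), -27) = Add(w, -27) = Add(-27, w))
Mul(-1, Function('R')(-16, k)) = Mul(-1, Add(-27, 126)) = Mul(-1, 99) = -99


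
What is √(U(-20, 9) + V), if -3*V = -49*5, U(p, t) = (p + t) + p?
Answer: 2*√114/3 ≈ 7.1180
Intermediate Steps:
U(p, t) = t + 2*p
V = 245/3 (V = -(-49)*5/3 = -⅓*(-245) = 245/3 ≈ 81.667)
√(U(-20, 9) + V) = √((9 + 2*(-20)) + 245/3) = √((9 - 40) + 245/3) = √(-31 + 245/3) = √(152/3) = 2*√114/3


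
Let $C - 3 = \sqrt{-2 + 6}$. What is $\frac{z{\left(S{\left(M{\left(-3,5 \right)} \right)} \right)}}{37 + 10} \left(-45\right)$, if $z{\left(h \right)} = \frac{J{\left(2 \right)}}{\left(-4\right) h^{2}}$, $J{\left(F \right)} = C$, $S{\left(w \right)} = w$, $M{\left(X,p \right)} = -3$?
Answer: $\frac{25}{188} \approx 0.13298$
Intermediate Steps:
$C = 5$ ($C = 3 + \sqrt{-2 + 6} = 3 + \sqrt{4} = 3 + 2 = 5$)
$J{\left(F \right)} = 5$
$z{\left(h \right)} = - \frac{5}{4 h^{2}}$ ($z{\left(h \right)} = \frac{5}{\left(-4\right) h^{2}} = 5 \left(- \frac{1}{4 h^{2}}\right) = - \frac{5}{4 h^{2}}$)
$\frac{z{\left(S{\left(M{\left(-3,5 \right)} \right)} \right)}}{37 + 10} \left(-45\right) = \frac{\left(- \frac{5}{4}\right) \frac{1}{9}}{37 + 10} \left(-45\right) = \frac{\left(- \frac{5}{4}\right) \frac{1}{9}}{47} \left(-45\right) = \left(- \frac{5}{36}\right) \frac{1}{47} \left(-45\right) = \left(- \frac{5}{1692}\right) \left(-45\right) = \frac{25}{188}$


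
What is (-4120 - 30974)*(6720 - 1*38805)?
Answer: 1125990990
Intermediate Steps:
(-4120 - 30974)*(6720 - 1*38805) = -35094*(6720 - 38805) = -35094*(-32085) = 1125990990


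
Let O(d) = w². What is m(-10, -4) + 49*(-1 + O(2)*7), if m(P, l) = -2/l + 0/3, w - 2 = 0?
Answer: 2647/2 ≈ 1323.5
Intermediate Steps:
w = 2 (w = 2 + 0 = 2)
O(d) = 4 (O(d) = 2² = 4)
m(P, l) = -2/l (m(P, l) = -2/l + 0*(⅓) = -2/l + 0 = -2/l)
m(-10, -4) + 49*(-1 + O(2)*7) = -2/(-4) + 49*(-1 + 4*7) = -2*(-¼) + 49*(-1 + 28) = ½ + 49*27 = ½ + 1323 = 2647/2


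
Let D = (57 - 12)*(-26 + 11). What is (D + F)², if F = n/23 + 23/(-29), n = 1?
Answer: 203153025625/444889 ≈ 4.5664e+5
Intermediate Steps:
F = -500/667 (F = 1/23 + 23/(-29) = 1*(1/23) + 23*(-1/29) = 1/23 - 23/29 = -500/667 ≈ -0.74963)
D = -675 (D = 45*(-15) = -675)
(D + F)² = (-675 - 500/667)² = (-450725/667)² = 203153025625/444889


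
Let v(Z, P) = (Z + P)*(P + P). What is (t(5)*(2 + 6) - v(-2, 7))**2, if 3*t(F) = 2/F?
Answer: 1069156/225 ≈ 4751.8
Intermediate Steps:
t(F) = 2/(3*F) (t(F) = (2/F)/3 = 2/(3*F))
v(Z, P) = 2*P*(P + Z) (v(Z, P) = (P + Z)*(2*P) = 2*P*(P + Z))
(t(5)*(2 + 6) - v(-2, 7))**2 = (((2/3)/5)*(2 + 6) - 2*7*(7 - 2))**2 = (((2/3)*(1/5))*8 - 2*7*5)**2 = ((2/15)*8 - 1*70)**2 = (16/15 - 70)**2 = (-1034/15)**2 = 1069156/225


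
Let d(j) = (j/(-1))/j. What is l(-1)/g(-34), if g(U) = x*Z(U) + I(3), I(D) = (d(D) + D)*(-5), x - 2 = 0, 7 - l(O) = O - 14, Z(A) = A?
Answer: -11/39 ≈ -0.28205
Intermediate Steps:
l(O) = 21 - O (l(O) = 7 - (O - 14) = 7 - (-14 + O) = 7 + (14 - O) = 21 - O)
d(j) = -1 (d(j) = (j*(-1))/j = (-j)/j = -1)
x = 2 (x = 2 + 0 = 2)
I(D) = 5 - 5*D (I(D) = (-1 + D)*(-5) = 5 - 5*D)
g(U) = -10 + 2*U (g(U) = 2*U + (5 - 5*3) = 2*U + (5 - 15) = 2*U - 10 = -10 + 2*U)
l(-1)/g(-34) = (21 - 1*(-1))/(-10 + 2*(-34)) = (21 + 1)/(-10 - 68) = 22/(-78) = 22*(-1/78) = -11/39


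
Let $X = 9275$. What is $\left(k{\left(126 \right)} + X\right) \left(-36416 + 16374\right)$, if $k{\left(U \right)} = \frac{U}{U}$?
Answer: $-185909592$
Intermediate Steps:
$k{\left(U \right)} = 1$
$\left(k{\left(126 \right)} + X\right) \left(-36416 + 16374\right) = \left(1 + 9275\right) \left(-36416 + 16374\right) = 9276 \left(-20042\right) = -185909592$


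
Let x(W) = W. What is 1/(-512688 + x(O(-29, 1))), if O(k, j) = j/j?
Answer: -1/512687 ≈ -1.9505e-6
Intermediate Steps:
O(k, j) = 1
1/(-512688 + x(O(-29, 1))) = 1/(-512688 + 1) = 1/(-512687) = -1/512687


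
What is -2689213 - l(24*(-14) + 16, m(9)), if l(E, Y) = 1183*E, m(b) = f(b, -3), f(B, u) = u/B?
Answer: -2310653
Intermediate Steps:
m(b) = -3/b
-2689213 - l(24*(-14) + 16, m(9)) = -2689213 - 1183*(24*(-14) + 16) = -2689213 - 1183*(-336 + 16) = -2689213 - 1183*(-320) = -2689213 - 1*(-378560) = -2689213 + 378560 = -2310653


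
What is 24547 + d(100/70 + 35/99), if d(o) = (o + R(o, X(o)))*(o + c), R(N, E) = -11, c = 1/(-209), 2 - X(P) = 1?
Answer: 223835279881/9124731 ≈ 24531.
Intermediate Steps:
X(P) = 1 (X(P) = 2 - 1*1 = 2 - 1 = 1)
c = -1/209 ≈ -0.0047847
d(o) = (-11 + o)*(-1/209 + o) (d(o) = (o - 11)*(o - 1/209) = (-11 + o)*(-1/209 + o))
24547 + d(100/70 + 35/99) = 24547 + (1/19 + (100/70 + 35/99)² - 2300*(100/70 + 35/99)/209) = 24547 + (1/19 + (100*(1/70) + 35*(1/99))² - 2300*(100*(1/70) + 35*(1/99))/209) = 24547 + (1/19 + (10/7 + 35/99)² - 2300*(10/7 + 35/99)/209) = 24547 + (1/19 + (1235/693)² - 2300/209*1235/693) = 24547 + (1/19 + 1525225/480249 - 149500/7623) = 24547 - 149491976/9124731 = 223835279881/9124731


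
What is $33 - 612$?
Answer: $-579$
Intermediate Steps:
$33 - 612 = -579$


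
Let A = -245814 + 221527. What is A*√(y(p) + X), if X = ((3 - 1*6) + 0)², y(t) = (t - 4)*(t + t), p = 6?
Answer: -24287*√33 ≈ -1.3952e+5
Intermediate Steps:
y(t) = 2*t*(-4 + t) (y(t) = (-4 + t)*(2*t) = 2*t*(-4 + t))
A = -24287
X = 9 (X = ((3 - 6) + 0)² = (-3 + 0)² = (-3)² = 9)
A*√(y(p) + X) = -24287*√(2*6*(-4 + 6) + 9) = -24287*√(2*6*2 + 9) = -24287*√(24 + 9) = -24287*√33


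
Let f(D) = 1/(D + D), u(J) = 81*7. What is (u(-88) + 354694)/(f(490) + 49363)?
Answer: 348155780/48375741 ≈ 7.1969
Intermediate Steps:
u(J) = 567
f(D) = 1/(2*D)
(u(-88) + 354694)/(f(490) + 49363) = (567 + 354694)/((½)/490 + 49363) = 355261/((½)*(1/490) + 49363) = 355261/(1/980 + 49363) = 355261/(48375741/980) = 355261*(980/48375741) = 348155780/48375741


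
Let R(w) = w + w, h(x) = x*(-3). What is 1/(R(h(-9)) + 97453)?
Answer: 1/97507 ≈ 1.0256e-5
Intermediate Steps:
h(x) = -3*x
R(w) = 2*w
1/(R(h(-9)) + 97453) = 1/(2*(-3*(-9)) + 97453) = 1/(2*27 + 97453) = 1/(54 + 97453) = 1/97507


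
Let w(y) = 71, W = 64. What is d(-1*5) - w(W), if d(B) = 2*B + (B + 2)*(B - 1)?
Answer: -63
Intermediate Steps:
d(B) = 2*B + (-1 + B)*(2 + B) (d(B) = 2*B + (2 + B)*(-1 + B) = 2*B + (-1 + B)*(2 + B))
d(-1*5) - w(W) = (-2 + (-1*5)² + 3*(-1*5)) - 1*71 = (-2 + (-5)² + 3*(-5)) - 71 = (-2 + 25 - 15) - 71 = 8 - 71 = -63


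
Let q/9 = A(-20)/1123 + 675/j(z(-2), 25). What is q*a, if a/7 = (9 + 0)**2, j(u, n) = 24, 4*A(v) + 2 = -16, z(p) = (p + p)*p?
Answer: 1289216817/8984 ≈ 1.4350e+5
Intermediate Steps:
z(p) = 2*p**2 (z(p) = (2*p)*p = 2*p**2)
A(v) = -9/2 (A(v) = -1/2 + (1/4)*(-16) = -1/2 - 4 = -9/2)
q = 2273751/8984 (q = 9*(-9/2/1123 + 675/24) = 9*(-9/2*1/1123 + 675*(1/24)) = 9*(-9/2246 + 225/8) = 9*(252639/8984) = 2273751/8984 ≈ 253.09)
a = 567 (a = 7*(9 + 0)**2 = 7*9**2 = 7*81 = 567)
q*a = (2273751/8984)*567 = 1289216817/8984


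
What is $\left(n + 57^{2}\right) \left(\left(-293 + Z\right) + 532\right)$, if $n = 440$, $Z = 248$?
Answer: $1796543$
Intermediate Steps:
$\left(n + 57^{2}\right) \left(\left(-293 + Z\right) + 532\right) = \left(440 + 57^{2}\right) \left(\left(-293 + 248\right) + 532\right) = \left(440 + 3249\right) \left(-45 + 532\right) = 3689 \cdot 487 = 1796543$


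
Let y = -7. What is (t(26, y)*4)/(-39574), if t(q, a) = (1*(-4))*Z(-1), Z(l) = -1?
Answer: -8/19787 ≈ -0.00040431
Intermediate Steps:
t(q, a) = 4 (t(q, a) = (1*(-4))*(-1) = -4*(-1) = 4)
(t(26, y)*4)/(-39574) = (4*4)/(-39574) = 16*(-1/39574) = -8/19787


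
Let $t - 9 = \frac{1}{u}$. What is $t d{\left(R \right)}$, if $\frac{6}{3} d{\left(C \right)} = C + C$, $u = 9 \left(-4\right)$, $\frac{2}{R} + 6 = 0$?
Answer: $- \frac{323}{108} \approx -2.9907$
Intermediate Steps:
$R = - \frac{1}{3}$ ($R = \frac{2}{-6 + 0} = \frac{2}{-6} = 2 \left(- \frac{1}{6}\right) = - \frac{1}{3} \approx -0.33333$)
$u = -36$
$t = \frac{323}{36}$ ($t = 9 + \frac{1}{-36} = 9 - \frac{1}{36} = \frac{323}{36} \approx 8.9722$)
$d{\left(C \right)} = C$ ($d{\left(C \right)} = \frac{C + C}{2} = \frac{2 C}{2} = C$)
$t d{\left(R \right)} = \frac{323}{36} \left(- \frac{1}{3}\right) = - \frac{323}{108}$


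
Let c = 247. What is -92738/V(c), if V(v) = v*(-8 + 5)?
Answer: 92738/741 ≈ 125.15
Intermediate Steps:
V(v) = -3*v (V(v) = v*(-3) = -3*v)
-92738/V(c) = -92738/((-3*247)) = -92738/(-741) = -92738*(-1/741) = 92738/741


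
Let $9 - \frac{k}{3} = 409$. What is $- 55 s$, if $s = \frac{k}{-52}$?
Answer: $- \frac{16500}{13} \approx -1269.2$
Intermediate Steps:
$k = -1200$ ($k = 27 - 1227 = -1200$)
$s = \frac{300}{13}$ ($s = - \frac{1200}{-52} = \left(-1200\right) \left(- \frac{1}{52}\right) = \frac{300}{13} \approx 23.077$)
$- 55 s = \left(-55\right) \frac{300}{13} = - \frac{16500}{13}$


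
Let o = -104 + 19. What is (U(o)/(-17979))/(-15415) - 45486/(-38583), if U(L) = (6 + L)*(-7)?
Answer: 466899898367/396042041265 ≈ 1.1789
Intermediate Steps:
o = -85
U(L) = -42 - 7*L
(U(o)/(-17979))/(-15415) - 45486/(-38583) = ((-42 - 7*(-85))/(-17979))/(-15415) - 45486/(-38583) = ((-42 + 595)*(-1/17979))*(-1/15415) - 45486*(-1/38583) = (553*(-1/17979))*(-1/15415) + 5054/4287 = -553/17979*(-1/15415) + 5054/4287 = 553/277146285 + 5054/4287 = 466899898367/396042041265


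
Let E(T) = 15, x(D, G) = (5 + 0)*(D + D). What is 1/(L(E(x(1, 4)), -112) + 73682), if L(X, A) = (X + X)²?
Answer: 1/74582 ≈ 1.3408e-5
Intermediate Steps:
x(D, G) = 10*D (x(D, G) = 5*(2*D) = 10*D)
L(X, A) = 4*X² (L(X, A) = (2*X)² = 4*X²)
1/(L(E(x(1, 4)), -112) + 73682) = 1/(4*15² + 73682) = 1/(4*225 + 73682) = 1/(900 + 73682) = 1/74582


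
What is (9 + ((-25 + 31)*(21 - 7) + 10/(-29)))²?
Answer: 7219969/841 ≈ 8585.0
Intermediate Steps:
(9 + ((-25 + 31)*(21 - 7) + 10/(-29)))² = (9 + (6*14 + 10*(-1/29)))² = (9 + (84 - 10/29))² = (9 + 2426/29)² = (2687/29)² = 7219969/841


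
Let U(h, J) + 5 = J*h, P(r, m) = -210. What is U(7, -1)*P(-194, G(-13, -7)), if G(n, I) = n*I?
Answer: 2520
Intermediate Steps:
G(n, I) = I*n
U(h, J) = -5 + J*h
U(7, -1)*P(-194, G(-13, -7)) = (-5 - 1*7)*(-210) = (-5 - 7)*(-210) = -12*(-210) = 2520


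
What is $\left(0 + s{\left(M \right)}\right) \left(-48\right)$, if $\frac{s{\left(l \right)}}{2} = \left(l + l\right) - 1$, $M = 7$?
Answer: $-1248$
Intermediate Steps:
$s{\left(l \right)} = -2 + 4 l$ ($s{\left(l \right)} = 2 \left(\left(l + l\right) - 1\right) = 2 \left(2 l - 1\right) = 2 \left(-1 + 2 l\right) = -2 + 4 l$)
$\left(0 + s{\left(M \right)}\right) \left(-48\right) = \left(0 + \left(-2 + 4 \cdot 7\right)\right) \left(-48\right) = \left(0 + \left(-2 + 28\right)\right) \left(-48\right) = \left(0 + 26\right) \left(-48\right) = 26 \left(-48\right) = -1248$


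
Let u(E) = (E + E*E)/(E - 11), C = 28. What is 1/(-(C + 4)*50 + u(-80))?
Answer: -91/151920 ≈ -0.00059900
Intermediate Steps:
u(E) = (E + E**2)/(-11 + E)
1/(-(C + 4)*50 + u(-80)) = 1/(-(28 + 4)*50 - 80*(1 - 80)/(-11 - 80)) = 1/(-32*50 - 80*(-79)/(-91)) = 1/(-1*1600 - 80*(-1/91)*(-79)) = 1/(-1600 - 6320/91) = 1/(-151920/91) = -91/151920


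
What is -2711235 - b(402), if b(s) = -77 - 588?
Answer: -2710570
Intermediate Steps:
b(s) = -665
-2711235 - b(402) = -2711235 - 1*(-665) = -2711235 + 665 = -2710570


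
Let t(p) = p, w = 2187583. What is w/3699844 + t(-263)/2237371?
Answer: 4893461705321/8277923670124 ≈ 0.59115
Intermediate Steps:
w/3699844 + t(-263)/2237371 = 2187583/3699844 - 263/2237371 = 4893461705321/8277923670124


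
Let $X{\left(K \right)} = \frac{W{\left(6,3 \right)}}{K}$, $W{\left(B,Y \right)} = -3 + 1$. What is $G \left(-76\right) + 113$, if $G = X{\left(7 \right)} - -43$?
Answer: $- \frac{21933}{7} \approx -3133.3$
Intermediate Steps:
$W{\left(B,Y \right)} = -2$
$X{\left(K \right)} = - \frac{2}{K}$
$G = \frac{299}{7}$ ($G = - \frac{2}{7} - -43 = \left(-2\right) \frac{1}{7} + 43 = - \frac{2}{7} + 43 = \frac{299}{7} \approx 42.714$)
$G \left(-76\right) + 113 = \frac{299}{7} \left(-76\right) + 113 = - \frac{22724}{7} + 113 = - \frac{21933}{7}$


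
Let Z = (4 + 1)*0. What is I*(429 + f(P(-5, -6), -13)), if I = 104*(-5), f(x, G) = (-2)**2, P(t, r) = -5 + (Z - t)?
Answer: -225160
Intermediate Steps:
Z = 0 (Z = 5*0 = 0)
P(t, r) = -5 - t (P(t, r) = -5 + (0 - t) = -5 - t)
f(x, G) = 4
I = -520
I*(429 + f(P(-5, -6), -13)) = -520*(429 + 4) = -520*433 = -225160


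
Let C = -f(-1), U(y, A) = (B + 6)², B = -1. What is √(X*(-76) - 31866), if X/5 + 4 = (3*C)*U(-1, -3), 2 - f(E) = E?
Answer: √55154 ≈ 234.85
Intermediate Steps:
U(y, A) = 25 (U(y, A) = (-1 + 6)² = 5² = 25)
f(E) = 2 - E
C = -3 (C = -(2 - 1*(-1)) = -(2 + 1) = -1*3 = -3)
X = -1145 (X = -20 + 5*((3*(-3))*25) = -20 + 5*(-9*25) = -20 + 5*(-225) = -20 - 1125 = -1145)
√(X*(-76) - 31866) = √(-1145*(-76) - 31866) = √(87020 - 31866) = √55154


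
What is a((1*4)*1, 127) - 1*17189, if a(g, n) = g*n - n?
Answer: -16808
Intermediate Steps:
a(g, n) = -n + g*n
a((1*4)*1, 127) - 1*17189 = 127*(-1 + (1*4)*1) - 1*17189 = 127*(-1 + 4*1) - 17189 = 127*(-1 + 4) - 17189 = 127*3 - 17189 = 381 - 17189 = -16808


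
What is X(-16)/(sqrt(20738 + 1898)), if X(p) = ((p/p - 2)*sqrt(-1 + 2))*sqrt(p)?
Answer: -2*I*sqrt(5659)/5659 ≈ -0.026586*I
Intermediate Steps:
X(p) = -sqrt(p) (X(p) = ((1 - 2)*sqrt(1))*sqrt(p) = (-1*1)*sqrt(p) = -sqrt(p))
X(-16)/(sqrt(20738 + 1898)) = (-sqrt(-16))/(sqrt(20738 + 1898)) = (-4*I)/(sqrt(22636)) = (-4*I)/((2*sqrt(5659))) = (-4*I)*(sqrt(5659)/11318) = -2*I*sqrt(5659)/5659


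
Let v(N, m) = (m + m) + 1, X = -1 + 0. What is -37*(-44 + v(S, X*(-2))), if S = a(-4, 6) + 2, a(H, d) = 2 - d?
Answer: 1443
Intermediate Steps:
X = -1
S = -2 (S = (2 - 1*6) + 2 = (2 - 6) + 2 = -4 + 2 = -2)
v(N, m) = 1 + 2*m (v(N, m) = 2*m + 1 = 1 + 2*m)
-37*(-44 + v(S, X*(-2))) = -37*(-44 + (1 + 2*(-1*(-2)))) = -37*(-44 + (1 + 2*2)) = -37*(-44 + (1 + 4)) = -37*(-44 + 5) = -37*(-39) = 1443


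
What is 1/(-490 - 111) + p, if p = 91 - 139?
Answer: -28849/601 ≈ -48.002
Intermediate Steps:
p = -48
1/(-490 - 111) + p = 1/(-490 - 111) - 48 = 1/(-601) - 48 = -1/601 - 48 = -28849/601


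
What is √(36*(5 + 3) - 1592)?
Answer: 2*I*√326 ≈ 36.111*I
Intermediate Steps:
√(36*(5 + 3) - 1592) = √(36*8 - 1592) = √(288 - 1592) = √(-1304) = 2*I*√326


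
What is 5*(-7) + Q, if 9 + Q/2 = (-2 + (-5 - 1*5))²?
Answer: 235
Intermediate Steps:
Q = 270 (Q = -18 + 2*(-2 + (-5 - 1*5))² = -18 + 2*(-2 + (-5 - 5))² = -18 + 2*(-2 - 10)² = -18 + 2*(-12)² = -18 + 2*144 = -18 + 288 = 270)
5*(-7) + Q = 5*(-7) + 270 = -35 + 270 = 235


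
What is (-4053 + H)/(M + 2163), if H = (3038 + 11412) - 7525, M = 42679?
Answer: 1436/22421 ≈ 0.064047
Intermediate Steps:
H = 6925 (H = 14450 - 7525 = 6925)
(-4053 + H)/(M + 2163) = (-4053 + 6925)/(42679 + 2163) = 2872/44842 = 2872*(1/44842) = 1436/22421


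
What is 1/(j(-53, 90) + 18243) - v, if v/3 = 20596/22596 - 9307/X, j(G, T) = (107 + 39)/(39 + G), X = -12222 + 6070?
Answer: -2688204813759/369617579912 ≈ -7.2729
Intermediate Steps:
X = -6152
j(G, T) = 146/(39 + G)
v = 84251891/11584216 (v = 3*(20596/22596 - 9307/(-6152)) = 3*(20596*(1/22596) - 9307*(-1/6152)) = 3*(5149/5649 + 9307/6152) = 3*(84251891/34752648) = 84251891/11584216 ≈ 7.2730)
1/(j(-53, 90) + 18243) - v = 1/(146/(39 - 53) + 18243) - 1*84251891/11584216 = 1/(146/(-14) + 18243) - 84251891/11584216 = 1/(146*(-1/14) + 18243) - 84251891/11584216 = 1/(-73/7 + 18243) - 84251891/11584216 = 1/(127628/7) - 84251891/11584216 = 7/127628 - 84251891/11584216 = -2688204813759/369617579912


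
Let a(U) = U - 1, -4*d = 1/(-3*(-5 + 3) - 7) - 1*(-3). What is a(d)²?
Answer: 9/4 ≈ 2.2500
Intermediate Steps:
d = -½ (d = -(1/(-3*(-5 + 3) - 7) - 1*(-3))/4 = -(1/(-3*(-2) - 7) + 3)/4 = -(1/(6 - 7) + 3)/4 = -(1/(-1) + 3)/4 = -(-1 + 3)/4 = -¼*2 = -½ ≈ -0.50000)
a(U) = -1 + U
a(d)² = (-1 - ½)² = (-3/2)² = 9/4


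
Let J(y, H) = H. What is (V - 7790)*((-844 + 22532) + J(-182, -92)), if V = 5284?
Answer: -54119576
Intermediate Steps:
(V - 7790)*((-844 + 22532) + J(-182, -92)) = (5284 - 7790)*((-844 + 22532) - 92) = -2506*(21688 - 92) = -2506*21596 = -54119576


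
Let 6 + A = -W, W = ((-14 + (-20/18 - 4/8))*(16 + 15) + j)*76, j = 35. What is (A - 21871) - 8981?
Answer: 29356/9 ≈ 3261.8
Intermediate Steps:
W = -307078/9 (W = ((-14 + (-20/18 - 4/8))*(16 + 15) + 35)*76 = ((-14 + (-20*1/18 - 4*1/8))*31 + 35)*76 = ((-14 + (-10/9 - 1/2))*31 + 35)*76 = ((-14 - 29/18)*31 + 35)*76 = (-281/18*31 + 35)*76 = (-8711/18 + 35)*76 = -8081/18*76 = -307078/9 ≈ -34120.)
A = 307024/9 (A = -6 - 1*(-307078/9) = -6 + 307078/9 = 307024/9 ≈ 34114.)
(A - 21871) - 8981 = (307024/9 - 21871) - 8981 = 110185/9 - 8981 = 29356/9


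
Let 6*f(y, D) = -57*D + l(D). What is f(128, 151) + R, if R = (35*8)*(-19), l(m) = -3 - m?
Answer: -40681/6 ≈ -6780.2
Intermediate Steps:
R = -5320 (R = 280*(-19) = -5320)
f(y, D) = -½ - 29*D/3 (f(y, D) = (-57*D + (-3 - D))/6 = (-3 - 58*D)/6 = -½ - 29*D/3)
f(128, 151) + R = (-½ - 29/3*151) - 5320 = (-½ - 4379/3) - 5320 = -8761/6 - 5320 = -40681/6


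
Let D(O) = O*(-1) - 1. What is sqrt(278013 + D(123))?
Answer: sqrt(277889) ≈ 527.15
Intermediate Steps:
D(O) = -1 - O (D(O) = -O - 1 = -1 - O)
sqrt(278013 + D(123)) = sqrt(278013 + (-1 - 1*123)) = sqrt(278013 + (-1 - 123)) = sqrt(278013 - 124) = sqrt(277889)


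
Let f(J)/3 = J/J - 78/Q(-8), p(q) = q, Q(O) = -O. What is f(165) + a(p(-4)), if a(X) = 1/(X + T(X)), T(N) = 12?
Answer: -209/8 ≈ -26.125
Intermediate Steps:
a(X) = 1/(12 + X) (a(X) = 1/(X + 12) = 1/(12 + X))
f(J) = -105/4 (f(J) = 3*(J/J - 78/((-1*(-8)))) = 3*(1 - 78/8) = 3*(1 - 1*39/4) = 3*(1 - 39/4) = 3*(-35/4) = -105/4)
f(165) + a(p(-4)) = -105/4 + 1/(12 - 4) = -105/4 + 1/8 = -105/4 + ⅛ = -209/8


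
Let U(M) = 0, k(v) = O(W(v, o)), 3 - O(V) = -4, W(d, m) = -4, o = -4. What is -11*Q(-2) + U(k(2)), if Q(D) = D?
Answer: 22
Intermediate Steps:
O(V) = 7 (O(V) = 3 - 1*(-4) = 3 + 4 = 7)
k(v) = 7
-11*Q(-2) + U(k(2)) = -11*(-2) + 0 = 22 + 0 = 22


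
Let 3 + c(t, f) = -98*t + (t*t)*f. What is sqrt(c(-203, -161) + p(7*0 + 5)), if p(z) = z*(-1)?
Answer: I*sqrt(6614763) ≈ 2571.9*I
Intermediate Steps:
p(z) = -z
c(t, f) = -3 - 98*t + f*t**2 (c(t, f) = -3 + (-98*t + (t*t)*f) = -3 + (-98*t + t**2*f) = -3 + (-98*t + f*t**2) = -3 - 98*t + f*t**2)
sqrt(c(-203, -161) + p(7*0 + 5)) = sqrt((-3 - 98*(-203) - 161*(-203)**2) - (7*0 + 5)) = sqrt((-3 + 19894 - 161*41209) - (0 + 5)) = sqrt((-3 + 19894 - 6634649) - 1*5) = sqrt(-6614758 - 5) = sqrt(-6614763) = I*sqrt(6614763)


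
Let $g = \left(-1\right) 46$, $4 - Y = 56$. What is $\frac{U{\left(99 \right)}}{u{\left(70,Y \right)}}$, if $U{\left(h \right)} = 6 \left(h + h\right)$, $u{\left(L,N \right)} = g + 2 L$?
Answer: $\frac{594}{47} \approx 12.638$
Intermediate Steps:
$Y = -52$ ($Y = 4 - 56 = -52$)
$g = -46$
$u{\left(L,N \right)} = -46 + 2 L$
$U{\left(h \right)} = 12 h$ ($U{\left(h \right)} = 6 \cdot 2 h = 12 h$)
$\frac{U{\left(99 \right)}}{u{\left(70,Y \right)}} = \frac{12 \cdot 99}{-46 + 2 \cdot 70} = \frac{1188}{-46 + 140} = \frac{1188}{94} = 1188 \cdot \frac{1}{94} = \frac{594}{47}$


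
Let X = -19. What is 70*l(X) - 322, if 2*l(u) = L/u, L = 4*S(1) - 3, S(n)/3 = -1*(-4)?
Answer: -7693/19 ≈ -404.89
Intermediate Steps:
S(n) = 12 (S(n) = 3*(-1*(-4)) = 3*4 = 12)
L = 45 (L = 4*12 - 3 = 48 - 3 = 45)
l(u) = 45/(2*u) (l(u) = (45/u)/2 = 45/(2*u))
70*l(X) - 322 = 70*((45/2)/(-19)) - 322 = 70*((45/2)*(-1/19)) - 322 = 70*(-45/38) - 322 = -1575/19 - 322 = -7693/19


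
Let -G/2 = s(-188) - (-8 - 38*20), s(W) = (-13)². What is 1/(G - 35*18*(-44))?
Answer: 1/25846 ≈ 3.8691e-5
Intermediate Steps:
s(W) = 169
G = -1874 (G = -2*(169 - (-8 - 38*20)) = -2*(169 - (-8 - 760)) = -2*(169 - 1*(-768)) = -2*(169 + 768) = -2*937 = -1874)
1/(G - 35*18*(-44)) = 1/(-1874 - 35*18*(-44)) = 1/(-1874 - 630*(-44)) = 1/(-1874 + 27720) = 1/25846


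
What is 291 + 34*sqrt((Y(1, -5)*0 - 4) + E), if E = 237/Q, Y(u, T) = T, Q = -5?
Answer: 291 + 34*I*sqrt(1285)/5 ≈ 291.0 + 243.76*I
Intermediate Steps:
E = -237/5 (E = 237/(-5) = 237*(-1/5) = -237/5 ≈ -47.400)
291 + 34*sqrt((Y(1, -5)*0 - 4) + E) = 291 + 34*sqrt((-5*0 - 4) - 237/5) = 291 + 34*sqrt((0 - 4) - 237/5) = 291 + 34*sqrt(-4 - 237/5) = 291 + 34*sqrt(-257/5) = 291 + 34*(I*sqrt(1285)/5) = 291 + 34*I*sqrt(1285)/5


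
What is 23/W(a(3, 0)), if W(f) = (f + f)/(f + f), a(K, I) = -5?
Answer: 23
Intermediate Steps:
W(f) = 1 (W(f) = (2*f)/((2*f)) = (2*f)*(1/(2*f)) = 1)
23/W(a(3, 0)) = 23/1 = 23*1 = 23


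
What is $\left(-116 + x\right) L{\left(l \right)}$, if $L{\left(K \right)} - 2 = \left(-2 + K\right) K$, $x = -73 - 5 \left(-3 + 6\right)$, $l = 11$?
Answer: $-20604$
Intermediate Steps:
$x = -88$ ($x = -73 - 5 \cdot 3 = -73 - 15 = -88$)
$L{\left(K \right)} = 2 + K \left(-2 + K\right)$ ($L{\left(K \right)} = 2 + \left(-2 + K\right) K = 2 + K \left(-2 + K\right)$)
$\left(-116 + x\right) L{\left(l \right)} = \left(-116 - 88\right) \left(2 + 11^{2} - 22\right) = - 204 \left(2 + 121 - 22\right) = \left(-204\right) 101 = -20604$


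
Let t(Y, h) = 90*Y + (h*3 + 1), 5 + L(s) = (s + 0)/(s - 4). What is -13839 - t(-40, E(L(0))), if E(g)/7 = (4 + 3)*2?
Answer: -10534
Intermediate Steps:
L(s) = -5 + s/(-4 + s) (L(s) = -5 + (s + 0)/(s - 4) = -5 + s/(-4 + s))
E(g) = 98 (E(g) = 7*((4 + 3)*2) = 7*(7*2) = 7*14 = 98)
t(Y, h) = 1 + 3*h + 90*Y (t(Y, h) = 90*Y + (3*h + 1) = 90*Y + (1 + 3*h) = 1 + 3*h + 90*Y)
-13839 - t(-40, E(L(0))) = -13839 - (1 + 3*98 + 90*(-40)) = -13839 - (1 + 294 - 3600) = -13839 - 1*(-3305) = -13839 + 3305 = -10534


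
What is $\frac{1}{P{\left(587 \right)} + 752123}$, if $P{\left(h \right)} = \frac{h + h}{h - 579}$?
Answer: $\frac{4}{3009079} \approx 1.3293 \cdot 10^{-6}$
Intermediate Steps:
$P{\left(h \right)} = \frac{2 h}{-579 + h}$
$\frac{1}{P{\left(587 \right)} + 752123} = \frac{1}{2 \cdot 587 \frac{1}{-579 + 587} + 752123} = \frac{1}{2 \cdot 587 \cdot \frac{1}{8} + 752123} = \frac{1}{\frac{587}{4} + 752123} = \frac{1}{\frac{3009079}{4}} = \frac{4}{3009079}$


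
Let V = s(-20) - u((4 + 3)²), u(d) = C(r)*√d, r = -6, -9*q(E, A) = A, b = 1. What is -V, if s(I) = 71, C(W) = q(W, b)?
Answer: -646/9 ≈ -71.778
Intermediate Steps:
q(E, A) = -A/9
C(W) = -⅑ (C(W) = -⅑*1 = -⅑)
u(d) = -√d/9
V = 646/9 (V = 71 - (-1)*√((4 + 3)²)/9 = 71 - (-1)*√(7²)/9 = 71 - (-1)*√49/9 = 71 - (-1)*7/9 = 71 - 1*(-7/9) = 71 + 7/9 = 646/9 ≈ 71.778)
-V = -1*646/9 = -646/9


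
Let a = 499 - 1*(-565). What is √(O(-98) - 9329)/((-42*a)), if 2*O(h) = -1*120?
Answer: -I*√9389/44688 ≈ -0.0021683*I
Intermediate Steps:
O(h) = -60 (O(h) = (-1*120)/2 = (½)*(-120) = -60)
a = 1064 (a = 499 + 565 = 1064)
√(O(-98) - 9329)/((-42*a)) = √(-60 - 9329)/((-42*1064)) = √(-9389)/(-44688) = (I*√9389)*(-1/44688) = -I*√9389/44688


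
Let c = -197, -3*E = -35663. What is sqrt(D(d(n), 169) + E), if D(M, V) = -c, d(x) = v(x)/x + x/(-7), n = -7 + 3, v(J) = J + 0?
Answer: sqrt(108762)/3 ≈ 109.93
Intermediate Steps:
E = 35663/3 (E = -1/3*(-35663) = 35663/3 ≈ 11888.)
v(J) = J
n = -4
d(x) = 1 - x/7 (d(x) = x/x + x/(-7) = 1 + x*(-1/7) = 1 - x/7)
D(M, V) = 197 (D(M, V) = -1*(-197) = 197)
sqrt(D(d(n), 169) + E) = sqrt(197 + 35663/3) = sqrt(36254/3) = sqrt(108762)/3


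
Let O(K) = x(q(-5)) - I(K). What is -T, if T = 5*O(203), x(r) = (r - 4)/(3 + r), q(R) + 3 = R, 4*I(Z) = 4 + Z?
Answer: 987/4 ≈ 246.75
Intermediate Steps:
I(Z) = 1 + Z/4 (I(Z) = (4 + Z)/4 = 1 + Z/4)
q(R) = -3 + R
x(r) = (-4 + r)/(3 + r)
O(K) = 7/5 - K/4 (O(K) = (-4 + (-3 - 5))/(3 + (-3 - 5)) - (1 + K/4) = (-4 - 8)/(3 - 8) + (-1 - K/4) = -12/(-5) + (-1 - K/4) = -⅕*(-12) + (-1 - K/4) = 12/5 + (-1 - K/4) = 7/5 - K/4)
T = -987/4 (T = 5*(7/5 - ¼*203) = 5*(7/5 - 203/4) = 5*(-987/20) = -987/4 ≈ -246.75)
-T = -1*(-987/4) = 987/4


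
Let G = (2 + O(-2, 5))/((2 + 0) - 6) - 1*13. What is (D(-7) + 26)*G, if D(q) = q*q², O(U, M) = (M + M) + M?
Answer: 21873/4 ≈ 5468.3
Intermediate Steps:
O(U, M) = 3*M (O(U, M) = 2*M + M = 3*M)
D(q) = q³
G = -69/4 (G = (2 + 3*5)/((2 + 0) - 6) - 1*13 = (2 + 15)/(2 - 6) - 13 = 17/(-4) - 13 = 17*(-¼) - 13 = -17/4 - 13 = -69/4 ≈ -17.250)
(D(-7) + 26)*G = ((-7)³ + 26)*(-69/4) = (-343 + 26)*(-69/4) = -317*(-69/4) = 21873/4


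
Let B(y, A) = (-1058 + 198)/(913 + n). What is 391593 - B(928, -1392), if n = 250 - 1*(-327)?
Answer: 58347443/149 ≈ 3.9159e+5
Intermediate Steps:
n = 577 (n = 250 + 327 = 577)
B(y, A) = -86/149 (B(y, A) = (-1058 + 198)/(913 + 577) = -860/1490 = -860*1/1490 = -86/149)
391593 - B(928, -1392) = 391593 - 1*(-86/149) = 391593 + 86/149 = 58347443/149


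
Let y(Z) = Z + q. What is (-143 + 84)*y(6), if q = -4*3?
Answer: 354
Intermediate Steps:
q = -12
y(Z) = -12 + Z (y(Z) = Z - 12 = -12 + Z)
(-143 + 84)*y(6) = (-143 + 84)*(-12 + 6) = -59*(-6) = 354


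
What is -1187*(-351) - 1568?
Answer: 415069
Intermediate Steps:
-1187*(-351) - 1568 = 416637 - 1568 = 415069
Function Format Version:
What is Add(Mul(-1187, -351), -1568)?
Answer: 415069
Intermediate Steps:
Add(Mul(-1187, -351), -1568) = Add(416637, -1568) = 415069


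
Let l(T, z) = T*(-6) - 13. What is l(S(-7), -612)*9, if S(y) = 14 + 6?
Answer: -1197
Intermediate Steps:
S(y) = 20
l(T, z) = -13 - 6*T (l(T, z) = -6*T - 13 = -13 - 6*T)
l(S(-7), -612)*9 = (-13 - 6*20)*9 = (-13 - 120)*9 = -133*9 = -1197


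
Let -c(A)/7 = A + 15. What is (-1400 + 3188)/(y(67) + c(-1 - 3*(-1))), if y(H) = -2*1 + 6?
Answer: -1788/115 ≈ -15.548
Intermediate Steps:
c(A) = -105 - 7*A (c(A) = -7*(A + 15) = -7*(15 + A) = -105 - 7*A)
y(H) = 4 (y(H) = -2 + 6 = 4)
(-1400 + 3188)/(y(67) + c(-1 - 3*(-1))) = (-1400 + 3188)/(4 + (-105 - 7*(-1 - 3*(-1)))) = 1788/(4 + (-105 - 7*(-1 + 3))) = 1788/(4 + (-105 - 7*2)) = 1788/(4 + (-105 - 14)) = 1788/(4 - 119) = 1788/(-115) = 1788*(-1/115) = -1788/115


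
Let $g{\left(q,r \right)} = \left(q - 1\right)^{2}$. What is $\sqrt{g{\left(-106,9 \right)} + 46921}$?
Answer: $\sqrt{58370} \approx 241.6$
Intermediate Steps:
$g{\left(q,r \right)} = \left(-1 + q\right)^{2}$
$\sqrt{g{\left(-106,9 \right)} + 46921} = \sqrt{\left(-1 - 106\right)^{2} + 46921} = \sqrt{\left(-107\right)^{2} + 46921} = \sqrt{11449 + 46921} = \sqrt{58370}$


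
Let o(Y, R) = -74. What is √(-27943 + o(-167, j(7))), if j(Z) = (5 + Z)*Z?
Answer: 3*I*√3113 ≈ 167.38*I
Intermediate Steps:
j(Z) = Z*(5 + Z)
√(-27943 + o(-167, j(7))) = √(-27943 - 74) = √(-28017) = 3*I*√3113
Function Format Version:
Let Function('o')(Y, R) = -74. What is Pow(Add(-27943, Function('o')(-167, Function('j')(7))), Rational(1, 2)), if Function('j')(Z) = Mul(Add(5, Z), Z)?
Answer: Mul(3, I, Pow(3113, Rational(1, 2))) ≈ Mul(167.38, I)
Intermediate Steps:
Function('j')(Z) = Mul(Z, Add(5, Z))
Pow(Add(-27943, Function('o')(-167, Function('j')(7))), Rational(1, 2)) = Pow(Add(-27943, -74), Rational(1, 2)) = Pow(-28017, Rational(1, 2)) = Mul(3, I, Pow(3113, Rational(1, 2)))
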